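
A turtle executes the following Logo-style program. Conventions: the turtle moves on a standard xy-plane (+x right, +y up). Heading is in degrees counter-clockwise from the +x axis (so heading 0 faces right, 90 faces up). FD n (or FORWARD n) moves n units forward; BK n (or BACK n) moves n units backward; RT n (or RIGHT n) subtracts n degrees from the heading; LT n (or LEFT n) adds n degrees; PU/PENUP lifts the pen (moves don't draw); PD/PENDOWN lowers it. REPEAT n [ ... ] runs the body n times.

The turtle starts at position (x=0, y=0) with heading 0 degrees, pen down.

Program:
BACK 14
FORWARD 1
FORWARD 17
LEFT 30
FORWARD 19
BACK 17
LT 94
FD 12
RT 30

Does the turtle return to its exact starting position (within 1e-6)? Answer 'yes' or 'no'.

Executing turtle program step by step:
Start: pos=(0,0), heading=0, pen down
BK 14: (0,0) -> (-14,0) [heading=0, draw]
FD 1: (-14,0) -> (-13,0) [heading=0, draw]
FD 17: (-13,0) -> (4,0) [heading=0, draw]
LT 30: heading 0 -> 30
FD 19: (4,0) -> (20.454,9.5) [heading=30, draw]
BK 17: (20.454,9.5) -> (5.732,1) [heading=30, draw]
LT 94: heading 30 -> 124
FD 12: (5.732,1) -> (-0.978,10.948) [heading=124, draw]
RT 30: heading 124 -> 94
Final: pos=(-0.978,10.948), heading=94, 6 segment(s) drawn

Start position: (0, 0)
Final position: (-0.978, 10.948)
Distance = 10.992; >= 1e-6 -> NOT closed

Answer: no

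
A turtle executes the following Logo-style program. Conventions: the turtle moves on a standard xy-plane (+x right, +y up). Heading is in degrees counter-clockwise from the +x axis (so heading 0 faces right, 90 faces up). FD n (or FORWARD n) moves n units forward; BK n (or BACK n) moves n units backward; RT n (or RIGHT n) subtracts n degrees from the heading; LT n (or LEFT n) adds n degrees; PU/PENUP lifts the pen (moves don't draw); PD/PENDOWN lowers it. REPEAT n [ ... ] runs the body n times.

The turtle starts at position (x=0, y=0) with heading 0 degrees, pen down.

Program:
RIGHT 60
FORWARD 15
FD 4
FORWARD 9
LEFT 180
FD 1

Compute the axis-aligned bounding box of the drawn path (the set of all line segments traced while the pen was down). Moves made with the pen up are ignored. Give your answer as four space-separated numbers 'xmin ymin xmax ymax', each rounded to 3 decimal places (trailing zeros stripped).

Executing turtle program step by step:
Start: pos=(0,0), heading=0, pen down
RT 60: heading 0 -> 300
FD 15: (0,0) -> (7.5,-12.99) [heading=300, draw]
FD 4: (7.5,-12.99) -> (9.5,-16.454) [heading=300, draw]
FD 9: (9.5,-16.454) -> (14,-24.249) [heading=300, draw]
LT 180: heading 300 -> 120
FD 1: (14,-24.249) -> (13.5,-23.383) [heading=120, draw]
Final: pos=(13.5,-23.383), heading=120, 4 segment(s) drawn

Segment endpoints: x in {0, 7.5, 9.5, 13.5, 14}, y in {-24.249, -23.383, -16.454, -12.99, 0}
xmin=0, ymin=-24.249, xmax=14, ymax=0

Answer: 0 -24.249 14 0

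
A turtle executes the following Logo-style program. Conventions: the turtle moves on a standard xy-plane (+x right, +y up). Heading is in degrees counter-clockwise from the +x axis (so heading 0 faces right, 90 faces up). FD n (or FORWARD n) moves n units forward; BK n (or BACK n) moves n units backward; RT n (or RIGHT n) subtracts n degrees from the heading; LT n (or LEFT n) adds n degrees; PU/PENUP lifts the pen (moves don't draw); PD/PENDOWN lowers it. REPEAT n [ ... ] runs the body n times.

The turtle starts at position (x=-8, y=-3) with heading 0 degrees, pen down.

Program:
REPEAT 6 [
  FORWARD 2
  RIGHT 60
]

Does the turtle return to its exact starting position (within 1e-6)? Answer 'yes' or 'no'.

Answer: yes

Derivation:
Executing turtle program step by step:
Start: pos=(-8,-3), heading=0, pen down
REPEAT 6 [
  -- iteration 1/6 --
  FD 2: (-8,-3) -> (-6,-3) [heading=0, draw]
  RT 60: heading 0 -> 300
  -- iteration 2/6 --
  FD 2: (-6,-3) -> (-5,-4.732) [heading=300, draw]
  RT 60: heading 300 -> 240
  -- iteration 3/6 --
  FD 2: (-5,-4.732) -> (-6,-6.464) [heading=240, draw]
  RT 60: heading 240 -> 180
  -- iteration 4/6 --
  FD 2: (-6,-6.464) -> (-8,-6.464) [heading=180, draw]
  RT 60: heading 180 -> 120
  -- iteration 5/6 --
  FD 2: (-8,-6.464) -> (-9,-4.732) [heading=120, draw]
  RT 60: heading 120 -> 60
  -- iteration 6/6 --
  FD 2: (-9,-4.732) -> (-8,-3) [heading=60, draw]
  RT 60: heading 60 -> 0
]
Final: pos=(-8,-3), heading=0, 6 segment(s) drawn

Start position: (-8, -3)
Final position: (-8, -3)
Distance = 0; < 1e-6 -> CLOSED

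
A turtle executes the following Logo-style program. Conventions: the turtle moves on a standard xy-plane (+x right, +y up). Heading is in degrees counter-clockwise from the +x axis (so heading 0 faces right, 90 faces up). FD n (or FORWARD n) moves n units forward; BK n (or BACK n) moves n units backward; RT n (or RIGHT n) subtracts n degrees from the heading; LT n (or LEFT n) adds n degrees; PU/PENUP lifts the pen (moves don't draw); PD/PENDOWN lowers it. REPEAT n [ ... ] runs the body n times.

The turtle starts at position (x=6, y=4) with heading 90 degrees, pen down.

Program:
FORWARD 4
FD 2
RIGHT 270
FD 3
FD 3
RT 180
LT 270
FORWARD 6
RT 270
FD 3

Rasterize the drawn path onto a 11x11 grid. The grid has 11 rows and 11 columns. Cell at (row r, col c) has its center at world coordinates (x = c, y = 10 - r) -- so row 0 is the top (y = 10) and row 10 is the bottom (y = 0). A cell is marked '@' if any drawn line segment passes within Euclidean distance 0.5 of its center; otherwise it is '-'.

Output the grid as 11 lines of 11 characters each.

Segment 0: (6,4) -> (6,8)
Segment 1: (6,8) -> (6,10)
Segment 2: (6,10) -> (3,10)
Segment 3: (3,10) -> (0,10)
Segment 4: (0,10) -> (0,4)
Segment 5: (0,4) -> (3,4)

Answer: @@@@@@@----
@-----@----
@-----@----
@-----@----
@-----@----
@-----@----
@@@@--@----
-----------
-----------
-----------
-----------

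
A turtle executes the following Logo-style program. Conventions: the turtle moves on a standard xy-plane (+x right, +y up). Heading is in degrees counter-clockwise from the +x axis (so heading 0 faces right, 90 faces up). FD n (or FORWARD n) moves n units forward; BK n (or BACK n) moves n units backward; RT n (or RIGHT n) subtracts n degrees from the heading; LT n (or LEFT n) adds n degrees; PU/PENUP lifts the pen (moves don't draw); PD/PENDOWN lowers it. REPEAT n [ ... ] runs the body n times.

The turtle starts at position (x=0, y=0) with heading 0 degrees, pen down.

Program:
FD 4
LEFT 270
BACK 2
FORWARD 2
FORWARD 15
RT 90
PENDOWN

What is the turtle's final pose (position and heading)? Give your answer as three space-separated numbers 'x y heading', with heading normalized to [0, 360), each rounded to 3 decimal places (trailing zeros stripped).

Answer: 4 -15 180

Derivation:
Executing turtle program step by step:
Start: pos=(0,0), heading=0, pen down
FD 4: (0,0) -> (4,0) [heading=0, draw]
LT 270: heading 0 -> 270
BK 2: (4,0) -> (4,2) [heading=270, draw]
FD 2: (4,2) -> (4,0) [heading=270, draw]
FD 15: (4,0) -> (4,-15) [heading=270, draw]
RT 90: heading 270 -> 180
PD: pen down
Final: pos=(4,-15), heading=180, 4 segment(s) drawn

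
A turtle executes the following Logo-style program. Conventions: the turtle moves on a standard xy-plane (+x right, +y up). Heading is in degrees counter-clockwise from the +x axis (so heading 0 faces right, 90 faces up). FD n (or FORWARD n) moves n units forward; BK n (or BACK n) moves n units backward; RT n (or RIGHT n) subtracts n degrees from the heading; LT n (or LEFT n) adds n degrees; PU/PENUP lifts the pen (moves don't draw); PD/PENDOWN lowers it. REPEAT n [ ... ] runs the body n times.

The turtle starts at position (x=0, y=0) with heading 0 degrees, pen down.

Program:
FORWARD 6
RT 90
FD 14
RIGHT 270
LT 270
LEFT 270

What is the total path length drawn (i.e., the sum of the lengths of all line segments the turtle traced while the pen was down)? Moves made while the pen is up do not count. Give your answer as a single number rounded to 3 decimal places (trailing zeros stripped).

Executing turtle program step by step:
Start: pos=(0,0), heading=0, pen down
FD 6: (0,0) -> (6,0) [heading=0, draw]
RT 90: heading 0 -> 270
FD 14: (6,0) -> (6,-14) [heading=270, draw]
RT 270: heading 270 -> 0
LT 270: heading 0 -> 270
LT 270: heading 270 -> 180
Final: pos=(6,-14), heading=180, 2 segment(s) drawn

Segment lengths:
  seg 1: (0,0) -> (6,0), length = 6
  seg 2: (6,0) -> (6,-14), length = 14
Total = 20

Answer: 20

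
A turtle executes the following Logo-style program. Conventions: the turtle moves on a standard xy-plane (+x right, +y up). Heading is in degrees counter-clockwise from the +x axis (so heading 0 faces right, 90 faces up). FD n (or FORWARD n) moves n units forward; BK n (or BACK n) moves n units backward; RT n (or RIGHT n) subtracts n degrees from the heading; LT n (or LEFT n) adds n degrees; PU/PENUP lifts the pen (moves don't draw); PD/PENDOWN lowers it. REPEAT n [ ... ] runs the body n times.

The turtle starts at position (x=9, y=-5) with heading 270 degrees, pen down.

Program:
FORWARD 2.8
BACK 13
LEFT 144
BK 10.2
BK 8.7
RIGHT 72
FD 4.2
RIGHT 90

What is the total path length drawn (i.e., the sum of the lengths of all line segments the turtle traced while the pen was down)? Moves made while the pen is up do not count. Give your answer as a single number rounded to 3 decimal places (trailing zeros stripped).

Executing turtle program step by step:
Start: pos=(9,-5), heading=270, pen down
FD 2.8: (9,-5) -> (9,-7.8) [heading=270, draw]
BK 13: (9,-7.8) -> (9,5.2) [heading=270, draw]
LT 144: heading 270 -> 54
BK 10.2: (9,5.2) -> (3.005,-3.052) [heading=54, draw]
BK 8.7: (3.005,-3.052) -> (-2.109,-10.09) [heading=54, draw]
RT 72: heading 54 -> 342
FD 4.2: (-2.109,-10.09) -> (1.885,-11.388) [heading=342, draw]
RT 90: heading 342 -> 252
Final: pos=(1.885,-11.388), heading=252, 5 segment(s) drawn

Segment lengths:
  seg 1: (9,-5) -> (9,-7.8), length = 2.8
  seg 2: (9,-7.8) -> (9,5.2), length = 13
  seg 3: (9,5.2) -> (3.005,-3.052), length = 10.2
  seg 4: (3.005,-3.052) -> (-2.109,-10.09), length = 8.7
  seg 5: (-2.109,-10.09) -> (1.885,-11.388), length = 4.2
Total = 38.9

Answer: 38.9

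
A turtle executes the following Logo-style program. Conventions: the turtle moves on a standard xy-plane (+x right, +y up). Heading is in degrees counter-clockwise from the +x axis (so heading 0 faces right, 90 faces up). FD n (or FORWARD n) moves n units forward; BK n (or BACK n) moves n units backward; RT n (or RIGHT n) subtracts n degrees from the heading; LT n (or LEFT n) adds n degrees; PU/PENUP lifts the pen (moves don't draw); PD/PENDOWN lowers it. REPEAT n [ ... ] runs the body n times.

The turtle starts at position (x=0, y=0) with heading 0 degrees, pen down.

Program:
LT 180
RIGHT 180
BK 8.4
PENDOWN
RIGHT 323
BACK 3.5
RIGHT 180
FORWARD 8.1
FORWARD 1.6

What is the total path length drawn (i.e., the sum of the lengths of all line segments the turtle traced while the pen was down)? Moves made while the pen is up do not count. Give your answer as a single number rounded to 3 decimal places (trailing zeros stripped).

Executing turtle program step by step:
Start: pos=(0,0), heading=0, pen down
LT 180: heading 0 -> 180
RT 180: heading 180 -> 0
BK 8.4: (0,0) -> (-8.4,0) [heading=0, draw]
PD: pen down
RT 323: heading 0 -> 37
BK 3.5: (-8.4,0) -> (-11.195,-2.106) [heading=37, draw]
RT 180: heading 37 -> 217
FD 8.1: (-11.195,-2.106) -> (-17.664,-6.981) [heading=217, draw]
FD 1.6: (-17.664,-6.981) -> (-18.942,-7.944) [heading=217, draw]
Final: pos=(-18.942,-7.944), heading=217, 4 segment(s) drawn

Segment lengths:
  seg 1: (0,0) -> (-8.4,0), length = 8.4
  seg 2: (-8.4,0) -> (-11.195,-2.106), length = 3.5
  seg 3: (-11.195,-2.106) -> (-17.664,-6.981), length = 8.1
  seg 4: (-17.664,-6.981) -> (-18.942,-7.944), length = 1.6
Total = 21.6

Answer: 21.6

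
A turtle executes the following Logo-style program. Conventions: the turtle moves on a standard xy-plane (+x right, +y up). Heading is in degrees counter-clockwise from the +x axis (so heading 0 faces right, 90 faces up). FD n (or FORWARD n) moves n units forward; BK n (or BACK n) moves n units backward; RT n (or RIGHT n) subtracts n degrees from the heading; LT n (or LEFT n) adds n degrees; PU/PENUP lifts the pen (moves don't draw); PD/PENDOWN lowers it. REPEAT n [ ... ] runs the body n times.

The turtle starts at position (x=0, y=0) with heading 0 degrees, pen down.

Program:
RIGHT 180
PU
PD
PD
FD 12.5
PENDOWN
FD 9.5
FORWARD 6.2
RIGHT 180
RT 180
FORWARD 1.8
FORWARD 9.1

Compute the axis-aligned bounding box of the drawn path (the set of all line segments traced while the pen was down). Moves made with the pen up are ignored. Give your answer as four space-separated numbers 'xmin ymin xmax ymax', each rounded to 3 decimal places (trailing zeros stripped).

Answer: -39.1 0 0 0

Derivation:
Executing turtle program step by step:
Start: pos=(0,0), heading=0, pen down
RT 180: heading 0 -> 180
PU: pen up
PD: pen down
PD: pen down
FD 12.5: (0,0) -> (-12.5,0) [heading=180, draw]
PD: pen down
FD 9.5: (-12.5,0) -> (-22,0) [heading=180, draw]
FD 6.2: (-22,0) -> (-28.2,0) [heading=180, draw]
RT 180: heading 180 -> 0
RT 180: heading 0 -> 180
FD 1.8: (-28.2,0) -> (-30,0) [heading=180, draw]
FD 9.1: (-30,0) -> (-39.1,0) [heading=180, draw]
Final: pos=(-39.1,0), heading=180, 5 segment(s) drawn

Segment endpoints: x in {-39.1, -30, -28.2, -22, -12.5, 0}, y in {0, 0, 0, 0, 0, 0}
xmin=-39.1, ymin=0, xmax=0, ymax=0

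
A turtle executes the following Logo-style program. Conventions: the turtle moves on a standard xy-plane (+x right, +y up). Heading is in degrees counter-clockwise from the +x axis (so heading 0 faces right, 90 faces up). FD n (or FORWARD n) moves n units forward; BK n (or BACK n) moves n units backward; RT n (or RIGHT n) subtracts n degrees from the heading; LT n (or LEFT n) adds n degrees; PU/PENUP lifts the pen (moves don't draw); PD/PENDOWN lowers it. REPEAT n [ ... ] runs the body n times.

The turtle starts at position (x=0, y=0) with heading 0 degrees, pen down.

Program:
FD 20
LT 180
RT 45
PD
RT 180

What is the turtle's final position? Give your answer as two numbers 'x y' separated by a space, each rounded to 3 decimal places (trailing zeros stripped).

Answer: 20 0

Derivation:
Executing turtle program step by step:
Start: pos=(0,0), heading=0, pen down
FD 20: (0,0) -> (20,0) [heading=0, draw]
LT 180: heading 0 -> 180
RT 45: heading 180 -> 135
PD: pen down
RT 180: heading 135 -> 315
Final: pos=(20,0), heading=315, 1 segment(s) drawn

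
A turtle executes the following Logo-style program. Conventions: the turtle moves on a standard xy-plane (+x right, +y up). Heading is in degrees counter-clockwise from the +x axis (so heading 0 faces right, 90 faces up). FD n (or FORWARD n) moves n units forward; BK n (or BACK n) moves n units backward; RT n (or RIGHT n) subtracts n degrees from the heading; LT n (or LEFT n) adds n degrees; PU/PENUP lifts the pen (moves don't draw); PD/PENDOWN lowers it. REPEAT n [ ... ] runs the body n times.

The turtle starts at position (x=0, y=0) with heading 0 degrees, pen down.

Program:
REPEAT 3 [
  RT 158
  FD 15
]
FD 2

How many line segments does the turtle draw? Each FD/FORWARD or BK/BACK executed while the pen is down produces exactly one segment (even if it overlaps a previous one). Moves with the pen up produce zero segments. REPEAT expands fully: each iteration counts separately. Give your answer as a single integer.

Executing turtle program step by step:
Start: pos=(0,0), heading=0, pen down
REPEAT 3 [
  -- iteration 1/3 --
  RT 158: heading 0 -> 202
  FD 15: (0,0) -> (-13.908,-5.619) [heading=202, draw]
  -- iteration 2/3 --
  RT 158: heading 202 -> 44
  FD 15: (-13.908,-5.619) -> (-3.118,4.801) [heading=44, draw]
  -- iteration 3/3 --
  RT 158: heading 44 -> 246
  FD 15: (-3.118,4.801) -> (-9.219,-8.902) [heading=246, draw]
]
FD 2: (-9.219,-8.902) -> (-10.032,-10.729) [heading=246, draw]
Final: pos=(-10.032,-10.729), heading=246, 4 segment(s) drawn
Segments drawn: 4

Answer: 4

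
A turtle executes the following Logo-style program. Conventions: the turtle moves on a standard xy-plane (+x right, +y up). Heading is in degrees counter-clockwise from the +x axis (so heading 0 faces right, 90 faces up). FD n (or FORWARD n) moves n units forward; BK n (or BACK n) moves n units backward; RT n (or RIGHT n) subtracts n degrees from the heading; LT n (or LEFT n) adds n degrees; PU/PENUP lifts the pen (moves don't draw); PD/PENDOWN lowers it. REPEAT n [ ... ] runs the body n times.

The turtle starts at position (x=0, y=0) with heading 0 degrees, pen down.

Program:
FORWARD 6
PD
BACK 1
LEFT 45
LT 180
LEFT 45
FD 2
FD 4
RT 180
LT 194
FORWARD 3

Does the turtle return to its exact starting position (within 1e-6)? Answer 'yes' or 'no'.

Answer: no

Derivation:
Executing turtle program step by step:
Start: pos=(0,0), heading=0, pen down
FD 6: (0,0) -> (6,0) [heading=0, draw]
PD: pen down
BK 1: (6,0) -> (5,0) [heading=0, draw]
LT 45: heading 0 -> 45
LT 180: heading 45 -> 225
LT 45: heading 225 -> 270
FD 2: (5,0) -> (5,-2) [heading=270, draw]
FD 4: (5,-2) -> (5,-6) [heading=270, draw]
RT 180: heading 270 -> 90
LT 194: heading 90 -> 284
FD 3: (5,-6) -> (5.726,-8.911) [heading=284, draw]
Final: pos=(5.726,-8.911), heading=284, 5 segment(s) drawn

Start position: (0, 0)
Final position: (5.726, -8.911)
Distance = 10.592; >= 1e-6 -> NOT closed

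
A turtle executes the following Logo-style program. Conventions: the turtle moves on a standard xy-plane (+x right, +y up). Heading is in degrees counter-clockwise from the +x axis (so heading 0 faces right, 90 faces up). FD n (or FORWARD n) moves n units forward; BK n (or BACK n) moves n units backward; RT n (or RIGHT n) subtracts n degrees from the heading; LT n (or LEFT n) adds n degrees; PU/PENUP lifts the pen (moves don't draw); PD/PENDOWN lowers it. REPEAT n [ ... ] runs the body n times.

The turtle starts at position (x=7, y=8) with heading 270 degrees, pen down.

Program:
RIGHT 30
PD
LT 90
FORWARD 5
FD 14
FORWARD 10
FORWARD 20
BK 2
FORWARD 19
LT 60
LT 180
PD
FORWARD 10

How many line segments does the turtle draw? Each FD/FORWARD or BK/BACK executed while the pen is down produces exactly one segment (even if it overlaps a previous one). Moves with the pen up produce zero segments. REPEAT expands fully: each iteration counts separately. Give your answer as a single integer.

Answer: 7

Derivation:
Executing turtle program step by step:
Start: pos=(7,8), heading=270, pen down
RT 30: heading 270 -> 240
PD: pen down
LT 90: heading 240 -> 330
FD 5: (7,8) -> (11.33,5.5) [heading=330, draw]
FD 14: (11.33,5.5) -> (23.454,-1.5) [heading=330, draw]
FD 10: (23.454,-1.5) -> (32.115,-6.5) [heading=330, draw]
FD 20: (32.115,-6.5) -> (49.435,-16.5) [heading=330, draw]
BK 2: (49.435,-16.5) -> (47.703,-15.5) [heading=330, draw]
FD 19: (47.703,-15.5) -> (64.158,-25) [heading=330, draw]
LT 60: heading 330 -> 30
LT 180: heading 30 -> 210
PD: pen down
FD 10: (64.158,-25) -> (55.497,-30) [heading=210, draw]
Final: pos=(55.497,-30), heading=210, 7 segment(s) drawn
Segments drawn: 7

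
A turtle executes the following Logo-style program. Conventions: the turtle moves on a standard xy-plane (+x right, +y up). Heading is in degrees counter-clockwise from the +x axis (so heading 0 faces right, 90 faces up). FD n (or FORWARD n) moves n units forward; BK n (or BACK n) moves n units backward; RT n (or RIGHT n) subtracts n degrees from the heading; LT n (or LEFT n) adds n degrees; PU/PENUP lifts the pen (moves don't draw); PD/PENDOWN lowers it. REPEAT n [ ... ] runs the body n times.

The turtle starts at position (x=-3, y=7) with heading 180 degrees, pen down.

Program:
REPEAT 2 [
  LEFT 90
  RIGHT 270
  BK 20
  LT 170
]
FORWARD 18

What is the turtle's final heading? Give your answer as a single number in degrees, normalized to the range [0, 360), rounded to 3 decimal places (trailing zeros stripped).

Answer: 160

Derivation:
Executing turtle program step by step:
Start: pos=(-3,7), heading=180, pen down
REPEAT 2 [
  -- iteration 1/2 --
  LT 90: heading 180 -> 270
  RT 270: heading 270 -> 0
  BK 20: (-3,7) -> (-23,7) [heading=0, draw]
  LT 170: heading 0 -> 170
  -- iteration 2/2 --
  LT 90: heading 170 -> 260
  RT 270: heading 260 -> 350
  BK 20: (-23,7) -> (-42.696,10.473) [heading=350, draw]
  LT 170: heading 350 -> 160
]
FD 18: (-42.696,10.473) -> (-59.611,16.629) [heading=160, draw]
Final: pos=(-59.611,16.629), heading=160, 3 segment(s) drawn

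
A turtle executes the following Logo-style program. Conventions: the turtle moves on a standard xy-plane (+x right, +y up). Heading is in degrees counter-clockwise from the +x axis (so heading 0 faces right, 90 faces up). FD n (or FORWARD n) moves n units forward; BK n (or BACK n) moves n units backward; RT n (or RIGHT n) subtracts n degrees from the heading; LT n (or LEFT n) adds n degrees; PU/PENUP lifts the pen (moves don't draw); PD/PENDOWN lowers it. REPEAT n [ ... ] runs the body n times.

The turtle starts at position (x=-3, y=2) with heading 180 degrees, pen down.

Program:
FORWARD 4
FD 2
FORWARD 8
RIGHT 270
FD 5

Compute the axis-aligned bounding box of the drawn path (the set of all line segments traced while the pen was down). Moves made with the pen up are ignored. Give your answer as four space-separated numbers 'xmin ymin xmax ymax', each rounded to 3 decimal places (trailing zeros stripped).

Answer: -17 -3 -3 2

Derivation:
Executing turtle program step by step:
Start: pos=(-3,2), heading=180, pen down
FD 4: (-3,2) -> (-7,2) [heading=180, draw]
FD 2: (-7,2) -> (-9,2) [heading=180, draw]
FD 8: (-9,2) -> (-17,2) [heading=180, draw]
RT 270: heading 180 -> 270
FD 5: (-17,2) -> (-17,-3) [heading=270, draw]
Final: pos=(-17,-3), heading=270, 4 segment(s) drawn

Segment endpoints: x in {-17, -9, -7, -3}, y in {-3, 2, 2, 2, 2}
xmin=-17, ymin=-3, xmax=-3, ymax=2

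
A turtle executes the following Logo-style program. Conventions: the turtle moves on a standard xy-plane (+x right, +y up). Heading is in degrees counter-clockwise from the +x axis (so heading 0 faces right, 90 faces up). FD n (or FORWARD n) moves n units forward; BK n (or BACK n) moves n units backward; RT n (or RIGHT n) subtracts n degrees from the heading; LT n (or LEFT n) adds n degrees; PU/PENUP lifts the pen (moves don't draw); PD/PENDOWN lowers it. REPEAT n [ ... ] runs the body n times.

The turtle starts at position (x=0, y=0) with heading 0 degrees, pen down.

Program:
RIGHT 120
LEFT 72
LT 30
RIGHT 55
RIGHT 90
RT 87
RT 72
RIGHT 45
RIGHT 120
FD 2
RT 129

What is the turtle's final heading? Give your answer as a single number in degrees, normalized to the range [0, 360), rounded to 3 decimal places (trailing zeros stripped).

Answer: 104

Derivation:
Executing turtle program step by step:
Start: pos=(0,0), heading=0, pen down
RT 120: heading 0 -> 240
LT 72: heading 240 -> 312
LT 30: heading 312 -> 342
RT 55: heading 342 -> 287
RT 90: heading 287 -> 197
RT 87: heading 197 -> 110
RT 72: heading 110 -> 38
RT 45: heading 38 -> 353
RT 120: heading 353 -> 233
FD 2: (0,0) -> (-1.204,-1.597) [heading=233, draw]
RT 129: heading 233 -> 104
Final: pos=(-1.204,-1.597), heading=104, 1 segment(s) drawn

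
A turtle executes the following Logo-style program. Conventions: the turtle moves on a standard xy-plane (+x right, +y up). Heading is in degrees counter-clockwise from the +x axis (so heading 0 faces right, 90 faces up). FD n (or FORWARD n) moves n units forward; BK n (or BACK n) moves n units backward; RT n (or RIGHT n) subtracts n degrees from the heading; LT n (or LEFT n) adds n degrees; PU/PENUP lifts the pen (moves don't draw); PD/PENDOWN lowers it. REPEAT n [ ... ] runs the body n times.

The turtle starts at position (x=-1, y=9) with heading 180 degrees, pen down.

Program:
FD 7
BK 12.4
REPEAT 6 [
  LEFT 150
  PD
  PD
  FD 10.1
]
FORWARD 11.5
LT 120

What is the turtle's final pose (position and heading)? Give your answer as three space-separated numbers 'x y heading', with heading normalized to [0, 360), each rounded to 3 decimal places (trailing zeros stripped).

Executing turtle program step by step:
Start: pos=(-1,9), heading=180, pen down
FD 7: (-1,9) -> (-8,9) [heading=180, draw]
BK 12.4: (-8,9) -> (4.4,9) [heading=180, draw]
REPEAT 6 [
  -- iteration 1/6 --
  LT 150: heading 180 -> 330
  PD: pen down
  PD: pen down
  FD 10.1: (4.4,9) -> (13.147,3.95) [heading=330, draw]
  -- iteration 2/6 --
  LT 150: heading 330 -> 120
  PD: pen down
  PD: pen down
  FD 10.1: (13.147,3.95) -> (8.097,12.697) [heading=120, draw]
  -- iteration 3/6 --
  LT 150: heading 120 -> 270
  PD: pen down
  PD: pen down
  FD 10.1: (8.097,12.697) -> (8.097,2.597) [heading=270, draw]
  -- iteration 4/6 --
  LT 150: heading 270 -> 60
  PD: pen down
  PD: pen down
  FD 10.1: (8.097,2.597) -> (13.147,11.344) [heading=60, draw]
  -- iteration 5/6 --
  LT 150: heading 60 -> 210
  PD: pen down
  PD: pen down
  FD 10.1: (13.147,11.344) -> (4.4,6.294) [heading=210, draw]
  -- iteration 6/6 --
  LT 150: heading 210 -> 0
  PD: pen down
  PD: pen down
  FD 10.1: (4.4,6.294) -> (14.5,6.294) [heading=0, draw]
]
FD 11.5: (14.5,6.294) -> (26,6.294) [heading=0, draw]
LT 120: heading 0 -> 120
Final: pos=(26,6.294), heading=120, 9 segment(s) drawn

Answer: 26 6.294 120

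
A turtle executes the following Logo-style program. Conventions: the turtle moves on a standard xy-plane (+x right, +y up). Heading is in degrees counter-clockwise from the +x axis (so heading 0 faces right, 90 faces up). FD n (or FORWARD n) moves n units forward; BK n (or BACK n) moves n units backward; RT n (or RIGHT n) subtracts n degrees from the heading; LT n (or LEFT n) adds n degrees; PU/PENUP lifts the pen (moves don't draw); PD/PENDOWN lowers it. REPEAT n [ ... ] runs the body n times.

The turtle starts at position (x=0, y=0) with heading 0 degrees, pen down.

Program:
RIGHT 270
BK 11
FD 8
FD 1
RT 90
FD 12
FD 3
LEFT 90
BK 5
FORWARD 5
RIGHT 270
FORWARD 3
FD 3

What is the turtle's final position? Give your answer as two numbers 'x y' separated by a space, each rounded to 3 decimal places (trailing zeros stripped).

Executing turtle program step by step:
Start: pos=(0,0), heading=0, pen down
RT 270: heading 0 -> 90
BK 11: (0,0) -> (0,-11) [heading=90, draw]
FD 8: (0,-11) -> (0,-3) [heading=90, draw]
FD 1: (0,-3) -> (0,-2) [heading=90, draw]
RT 90: heading 90 -> 0
FD 12: (0,-2) -> (12,-2) [heading=0, draw]
FD 3: (12,-2) -> (15,-2) [heading=0, draw]
LT 90: heading 0 -> 90
BK 5: (15,-2) -> (15,-7) [heading=90, draw]
FD 5: (15,-7) -> (15,-2) [heading=90, draw]
RT 270: heading 90 -> 180
FD 3: (15,-2) -> (12,-2) [heading=180, draw]
FD 3: (12,-2) -> (9,-2) [heading=180, draw]
Final: pos=(9,-2), heading=180, 9 segment(s) drawn

Answer: 9 -2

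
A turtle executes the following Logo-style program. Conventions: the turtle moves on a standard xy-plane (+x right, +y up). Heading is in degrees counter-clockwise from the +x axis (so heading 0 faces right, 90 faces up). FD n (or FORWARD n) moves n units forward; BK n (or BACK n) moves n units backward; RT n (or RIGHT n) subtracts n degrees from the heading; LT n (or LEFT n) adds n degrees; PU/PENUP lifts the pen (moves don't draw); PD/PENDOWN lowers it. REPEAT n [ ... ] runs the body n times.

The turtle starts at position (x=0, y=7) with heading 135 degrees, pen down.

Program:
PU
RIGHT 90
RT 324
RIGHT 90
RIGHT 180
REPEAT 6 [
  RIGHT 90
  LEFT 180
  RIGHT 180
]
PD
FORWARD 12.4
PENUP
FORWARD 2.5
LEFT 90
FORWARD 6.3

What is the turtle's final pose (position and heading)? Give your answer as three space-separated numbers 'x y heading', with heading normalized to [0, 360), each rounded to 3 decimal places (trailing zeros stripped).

Answer: 15.702 10.892 81

Derivation:
Executing turtle program step by step:
Start: pos=(0,7), heading=135, pen down
PU: pen up
RT 90: heading 135 -> 45
RT 324: heading 45 -> 81
RT 90: heading 81 -> 351
RT 180: heading 351 -> 171
REPEAT 6 [
  -- iteration 1/6 --
  RT 90: heading 171 -> 81
  LT 180: heading 81 -> 261
  RT 180: heading 261 -> 81
  -- iteration 2/6 --
  RT 90: heading 81 -> 351
  LT 180: heading 351 -> 171
  RT 180: heading 171 -> 351
  -- iteration 3/6 --
  RT 90: heading 351 -> 261
  LT 180: heading 261 -> 81
  RT 180: heading 81 -> 261
  -- iteration 4/6 --
  RT 90: heading 261 -> 171
  LT 180: heading 171 -> 351
  RT 180: heading 351 -> 171
  -- iteration 5/6 --
  RT 90: heading 171 -> 81
  LT 180: heading 81 -> 261
  RT 180: heading 261 -> 81
  -- iteration 6/6 --
  RT 90: heading 81 -> 351
  LT 180: heading 351 -> 171
  RT 180: heading 171 -> 351
]
PD: pen down
FD 12.4: (0,7) -> (12.247,5.06) [heading=351, draw]
PU: pen up
FD 2.5: (12.247,5.06) -> (14.717,4.669) [heading=351, move]
LT 90: heading 351 -> 81
FD 6.3: (14.717,4.669) -> (15.702,10.892) [heading=81, move]
Final: pos=(15.702,10.892), heading=81, 1 segment(s) drawn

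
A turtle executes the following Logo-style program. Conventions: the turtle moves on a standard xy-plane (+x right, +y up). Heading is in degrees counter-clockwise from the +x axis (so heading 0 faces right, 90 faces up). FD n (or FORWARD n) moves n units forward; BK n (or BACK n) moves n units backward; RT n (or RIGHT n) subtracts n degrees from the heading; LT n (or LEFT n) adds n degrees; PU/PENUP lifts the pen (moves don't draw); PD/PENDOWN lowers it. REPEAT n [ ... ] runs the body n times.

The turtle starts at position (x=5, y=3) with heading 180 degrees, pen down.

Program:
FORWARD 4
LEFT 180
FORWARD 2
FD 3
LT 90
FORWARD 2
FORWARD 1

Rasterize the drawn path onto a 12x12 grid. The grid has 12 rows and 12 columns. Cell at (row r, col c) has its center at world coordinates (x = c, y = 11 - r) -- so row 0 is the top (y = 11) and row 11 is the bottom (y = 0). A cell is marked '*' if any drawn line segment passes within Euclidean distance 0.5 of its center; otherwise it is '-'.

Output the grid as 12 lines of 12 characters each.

Segment 0: (5,3) -> (1,3)
Segment 1: (1,3) -> (3,3)
Segment 2: (3,3) -> (6,3)
Segment 3: (6,3) -> (6,5)
Segment 4: (6,5) -> (6,6)

Answer: ------------
------------
------------
------------
------------
------*-----
------*-----
------*-----
-******-----
------------
------------
------------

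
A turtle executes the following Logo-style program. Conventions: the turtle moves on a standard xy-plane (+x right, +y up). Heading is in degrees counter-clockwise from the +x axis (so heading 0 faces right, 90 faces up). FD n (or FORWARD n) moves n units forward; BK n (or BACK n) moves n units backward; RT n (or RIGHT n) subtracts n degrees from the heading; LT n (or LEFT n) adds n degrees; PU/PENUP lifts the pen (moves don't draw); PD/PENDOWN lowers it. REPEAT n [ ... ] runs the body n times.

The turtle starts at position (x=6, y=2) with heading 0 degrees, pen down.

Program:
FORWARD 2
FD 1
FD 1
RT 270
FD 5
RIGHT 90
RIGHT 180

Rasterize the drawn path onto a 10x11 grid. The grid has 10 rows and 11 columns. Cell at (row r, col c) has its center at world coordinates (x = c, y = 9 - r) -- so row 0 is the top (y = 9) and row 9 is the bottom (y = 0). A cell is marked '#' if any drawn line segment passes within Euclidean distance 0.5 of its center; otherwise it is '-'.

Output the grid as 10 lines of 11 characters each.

Answer: -----------
-----------
----------#
----------#
----------#
----------#
----------#
------#####
-----------
-----------

Derivation:
Segment 0: (6,2) -> (8,2)
Segment 1: (8,2) -> (9,2)
Segment 2: (9,2) -> (10,2)
Segment 3: (10,2) -> (10,7)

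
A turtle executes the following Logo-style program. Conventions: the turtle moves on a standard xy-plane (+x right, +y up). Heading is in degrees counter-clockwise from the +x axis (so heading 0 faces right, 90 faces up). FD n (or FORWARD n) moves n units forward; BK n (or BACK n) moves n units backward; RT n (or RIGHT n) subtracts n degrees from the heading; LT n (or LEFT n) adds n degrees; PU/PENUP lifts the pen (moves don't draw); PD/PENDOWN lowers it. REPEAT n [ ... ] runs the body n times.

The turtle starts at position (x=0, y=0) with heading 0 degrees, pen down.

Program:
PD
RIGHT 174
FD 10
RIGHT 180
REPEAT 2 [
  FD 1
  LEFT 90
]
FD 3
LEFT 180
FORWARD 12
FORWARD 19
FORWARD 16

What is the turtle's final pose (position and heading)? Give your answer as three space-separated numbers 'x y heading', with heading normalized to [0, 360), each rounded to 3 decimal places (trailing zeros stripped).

Answer: 34.704 4.653 6

Derivation:
Executing turtle program step by step:
Start: pos=(0,0), heading=0, pen down
PD: pen down
RT 174: heading 0 -> 186
FD 10: (0,0) -> (-9.945,-1.045) [heading=186, draw]
RT 180: heading 186 -> 6
REPEAT 2 [
  -- iteration 1/2 --
  FD 1: (-9.945,-1.045) -> (-8.951,-0.941) [heading=6, draw]
  LT 90: heading 6 -> 96
  -- iteration 2/2 --
  FD 1: (-8.951,-0.941) -> (-9.055,0.054) [heading=96, draw]
  LT 90: heading 96 -> 186
]
FD 3: (-9.055,0.054) -> (-12.039,-0.26) [heading=186, draw]
LT 180: heading 186 -> 6
FD 12: (-12.039,-0.26) -> (-0.105,0.995) [heading=6, draw]
FD 19: (-0.105,0.995) -> (18.791,2.981) [heading=6, draw]
FD 16: (18.791,2.981) -> (34.704,4.653) [heading=6, draw]
Final: pos=(34.704,4.653), heading=6, 7 segment(s) drawn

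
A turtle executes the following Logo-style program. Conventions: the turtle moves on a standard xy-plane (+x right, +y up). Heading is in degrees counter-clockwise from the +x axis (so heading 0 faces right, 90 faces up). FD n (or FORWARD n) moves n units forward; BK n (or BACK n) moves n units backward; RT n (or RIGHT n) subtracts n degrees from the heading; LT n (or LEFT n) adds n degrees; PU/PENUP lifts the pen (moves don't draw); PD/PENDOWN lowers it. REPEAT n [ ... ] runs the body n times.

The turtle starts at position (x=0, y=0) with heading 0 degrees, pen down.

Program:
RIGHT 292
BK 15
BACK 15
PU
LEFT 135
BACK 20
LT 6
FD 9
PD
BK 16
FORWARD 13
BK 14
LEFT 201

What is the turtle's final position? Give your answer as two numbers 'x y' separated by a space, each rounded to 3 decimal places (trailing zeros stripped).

Answer: 14.169 -16.122

Derivation:
Executing turtle program step by step:
Start: pos=(0,0), heading=0, pen down
RT 292: heading 0 -> 68
BK 15: (0,0) -> (-5.619,-13.908) [heading=68, draw]
BK 15: (-5.619,-13.908) -> (-11.238,-27.816) [heading=68, draw]
PU: pen up
LT 135: heading 68 -> 203
BK 20: (-11.238,-27.816) -> (7.172,-20.001) [heading=203, move]
LT 6: heading 203 -> 209
FD 9: (7.172,-20.001) -> (-0.7,-24.364) [heading=209, move]
PD: pen down
BK 16: (-0.7,-24.364) -> (13.294,-16.607) [heading=209, draw]
FD 13: (13.294,-16.607) -> (1.924,-22.91) [heading=209, draw]
BK 14: (1.924,-22.91) -> (14.169,-16.122) [heading=209, draw]
LT 201: heading 209 -> 50
Final: pos=(14.169,-16.122), heading=50, 5 segment(s) drawn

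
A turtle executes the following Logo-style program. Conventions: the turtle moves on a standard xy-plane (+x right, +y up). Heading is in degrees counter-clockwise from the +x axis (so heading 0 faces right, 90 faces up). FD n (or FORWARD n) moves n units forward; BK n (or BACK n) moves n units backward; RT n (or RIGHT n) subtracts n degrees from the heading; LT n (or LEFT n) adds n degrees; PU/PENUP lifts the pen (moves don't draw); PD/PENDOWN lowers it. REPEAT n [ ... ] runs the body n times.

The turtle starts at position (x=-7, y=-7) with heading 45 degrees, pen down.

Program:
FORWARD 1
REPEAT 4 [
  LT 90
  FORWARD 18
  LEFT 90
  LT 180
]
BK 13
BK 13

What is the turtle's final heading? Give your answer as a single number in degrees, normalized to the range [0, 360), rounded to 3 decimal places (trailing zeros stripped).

Answer: 45

Derivation:
Executing turtle program step by step:
Start: pos=(-7,-7), heading=45, pen down
FD 1: (-7,-7) -> (-6.293,-6.293) [heading=45, draw]
REPEAT 4 [
  -- iteration 1/4 --
  LT 90: heading 45 -> 135
  FD 18: (-6.293,-6.293) -> (-19.021,6.435) [heading=135, draw]
  LT 90: heading 135 -> 225
  LT 180: heading 225 -> 45
  -- iteration 2/4 --
  LT 90: heading 45 -> 135
  FD 18: (-19.021,6.435) -> (-31.749,19.163) [heading=135, draw]
  LT 90: heading 135 -> 225
  LT 180: heading 225 -> 45
  -- iteration 3/4 --
  LT 90: heading 45 -> 135
  FD 18: (-31.749,19.163) -> (-44.477,31.891) [heading=135, draw]
  LT 90: heading 135 -> 225
  LT 180: heading 225 -> 45
  -- iteration 4/4 --
  LT 90: heading 45 -> 135
  FD 18: (-44.477,31.891) -> (-57.205,44.619) [heading=135, draw]
  LT 90: heading 135 -> 225
  LT 180: heading 225 -> 45
]
BK 13: (-57.205,44.619) -> (-66.397,35.426) [heading=45, draw]
BK 13: (-66.397,35.426) -> (-75.589,26.234) [heading=45, draw]
Final: pos=(-75.589,26.234), heading=45, 7 segment(s) drawn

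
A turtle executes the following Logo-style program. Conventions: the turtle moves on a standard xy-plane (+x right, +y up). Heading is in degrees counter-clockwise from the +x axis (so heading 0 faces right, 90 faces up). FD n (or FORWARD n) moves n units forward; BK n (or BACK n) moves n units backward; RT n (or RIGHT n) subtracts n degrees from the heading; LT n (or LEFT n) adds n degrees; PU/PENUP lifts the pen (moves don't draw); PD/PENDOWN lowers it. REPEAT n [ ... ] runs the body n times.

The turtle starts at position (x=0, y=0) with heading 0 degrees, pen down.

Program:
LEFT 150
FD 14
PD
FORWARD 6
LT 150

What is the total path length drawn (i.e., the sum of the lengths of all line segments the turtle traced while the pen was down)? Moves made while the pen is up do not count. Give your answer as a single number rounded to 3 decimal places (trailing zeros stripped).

Executing turtle program step by step:
Start: pos=(0,0), heading=0, pen down
LT 150: heading 0 -> 150
FD 14: (0,0) -> (-12.124,7) [heading=150, draw]
PD: pen down
FD 6: (-12.124,7) -> (-17.321,10) [heading=150, draw]
LT 150: heading 150 -> 300
Final: pos=(-17.321,10), heading=300, 2 segment(s) drawn

Segment lengths:
  seg 1: (0,0) -> (-12.124,7), length = 14
  seg 2: (-12.124,7) -> (-17.321,10), length = 6
Total = 20

Answer: 20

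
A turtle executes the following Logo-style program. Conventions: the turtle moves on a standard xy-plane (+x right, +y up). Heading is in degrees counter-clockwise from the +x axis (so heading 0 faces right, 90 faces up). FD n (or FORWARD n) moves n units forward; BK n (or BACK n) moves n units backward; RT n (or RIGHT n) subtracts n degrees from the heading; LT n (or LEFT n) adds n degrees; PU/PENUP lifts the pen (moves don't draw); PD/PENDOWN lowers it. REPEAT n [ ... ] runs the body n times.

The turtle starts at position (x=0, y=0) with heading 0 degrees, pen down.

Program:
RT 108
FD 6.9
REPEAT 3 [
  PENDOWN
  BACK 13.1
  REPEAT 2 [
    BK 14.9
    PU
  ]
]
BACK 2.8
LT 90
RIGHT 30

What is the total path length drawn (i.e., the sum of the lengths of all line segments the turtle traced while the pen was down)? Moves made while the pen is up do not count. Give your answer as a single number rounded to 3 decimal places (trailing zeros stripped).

Executing turtle program step by step:
Start: pos=(0,0), heading=0, pen down
RT 108: heading 0 -> 252
FD 6.9: (0,0) -> (-2.132,-6.562) [heading=252, draw]
REPEAT 3 [
  -- iteration 1/3 --
  PD: pen down
  BK 13.1: (-2.132,-6.562) -> (1.916,5.897) [heading=252, draw]
  REPEAT 2 [
    -- iteration 1/2 --
    BK 14.9: (1.916,5.897) -> (6.52,20.067) [heading=252, draw]
    PU: pen up
    -- iteration 2/2 --
    BK 14.9: (6.52,20.067) -> (11.125,34.238) [heading=252, move]
    PU: pen up
  ]
  -- iteration 2/3 --
  PD: pen down
  BK 13.1: (11.125,34.238) -> (15.173,46.697) [heading=252, draw]
  REPEAT 2 [
    -- iteration 1/2 --
    BK 14.9: (15.173,46.697) -> (19.777,60.868) [heading=252, draw]
    PU: pen up
    -- iteration 2/2 --
    BK 14.9: (19.777,60.868) -> (24.381,75.038) [heading=252, move]
    PU: pen up
  ]
  -- iteration 3/3 --
  PD: pen down
  BK 13.1: (24.381,75.038) -> (28.43,87.497) [heading=252, draw]
  REPEAT 2 [
    -- iteration 1/2 --
    BK 14.9: (28.43,87.497) -> (33.034,101.668) [heading=252, draw]
    PU: pen up
    -- iteration 2/2 --
    BK 14.9: (33.034,101.668) -> (37.638,115.839) [heading=252, move]
    PU: pen up
  ]
]
BK 2.8: (37.638,115.839) -> (38.504,118.502) [heading=252, move]
LT 90: heading 252 -> 342
RT 30: heading 342 -> 312
Final: pos=(38.504,118.502), heading=312, 7 segment(s) drawn

Segment lengths:
  seg 1: (0,0) -> (-2.132,-6.562), length = 6.9
  seg 2: (-2.132,-6.562) -> (1.916,5.897), length = 13.1
  seg 3: (1.916,5.897) -> (6.52,20.067), length = 14.9
  seg 4: (11.125,34.238) -> (15.173,46.697), length = 13.1
  seg 5: (15.173,46.697) -> (19.777,60.868), length = 14.9
  seg 6: (24.381,75.038) -> (28.43,87.497), length = 13.1
  seg 7: (28.43,87.497) -> (33.034,101.668), length = 14.9
Total = 90.9

Answer: 90.9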